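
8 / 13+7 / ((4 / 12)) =21.62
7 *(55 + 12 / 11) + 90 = 482.64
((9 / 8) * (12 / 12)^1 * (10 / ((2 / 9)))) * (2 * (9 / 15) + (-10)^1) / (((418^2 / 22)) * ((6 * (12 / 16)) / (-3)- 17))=81 / 26714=0.00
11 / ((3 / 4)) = 44 / 3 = 14.67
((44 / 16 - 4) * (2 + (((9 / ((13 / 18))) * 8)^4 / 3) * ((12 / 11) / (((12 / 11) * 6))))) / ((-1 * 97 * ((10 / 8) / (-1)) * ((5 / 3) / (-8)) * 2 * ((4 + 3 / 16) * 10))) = 15045924990144 / 4640448475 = 3242.34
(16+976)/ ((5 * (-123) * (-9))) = 992/ 5535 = 0.18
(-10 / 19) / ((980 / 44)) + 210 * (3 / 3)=195488 / 931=209.98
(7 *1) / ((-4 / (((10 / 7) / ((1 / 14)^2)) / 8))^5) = -367653125 / 1024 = -359036.25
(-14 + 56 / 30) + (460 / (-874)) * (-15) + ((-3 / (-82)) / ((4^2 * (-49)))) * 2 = -38830807 / 9161040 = -4.24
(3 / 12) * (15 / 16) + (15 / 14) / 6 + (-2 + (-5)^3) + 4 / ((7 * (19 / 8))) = -1075461 / 8512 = -126.35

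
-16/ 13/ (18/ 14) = -112/ 117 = -0.96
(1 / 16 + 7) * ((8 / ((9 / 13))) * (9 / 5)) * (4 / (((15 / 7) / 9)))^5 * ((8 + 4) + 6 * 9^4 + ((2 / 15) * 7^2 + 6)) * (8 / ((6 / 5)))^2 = 1075542482270011392 / 3125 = 344173594326403.65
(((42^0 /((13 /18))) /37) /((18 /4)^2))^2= 64 /18740241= 0.00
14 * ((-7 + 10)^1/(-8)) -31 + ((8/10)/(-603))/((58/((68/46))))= -291595997/8044020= -36.25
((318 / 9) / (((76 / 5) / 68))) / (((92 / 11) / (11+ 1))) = 99110 / 437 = 226.80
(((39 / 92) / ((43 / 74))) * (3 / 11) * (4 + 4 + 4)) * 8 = 19.10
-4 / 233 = -0.02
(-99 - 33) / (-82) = 66 / 41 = 1.61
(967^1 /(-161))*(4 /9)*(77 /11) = -3868 /207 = -18.69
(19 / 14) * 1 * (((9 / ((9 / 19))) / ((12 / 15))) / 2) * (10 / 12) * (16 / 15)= 1805 / 126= 14.33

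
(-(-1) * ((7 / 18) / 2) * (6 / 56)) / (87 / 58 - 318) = -1 / 15192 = -0.00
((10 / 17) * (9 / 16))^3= 91125 / 2515456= 0.04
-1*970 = -970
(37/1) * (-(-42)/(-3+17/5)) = 3885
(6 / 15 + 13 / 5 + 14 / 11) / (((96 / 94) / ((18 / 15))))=2209 / 440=5.02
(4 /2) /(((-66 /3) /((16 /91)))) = -16 /1001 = -0.02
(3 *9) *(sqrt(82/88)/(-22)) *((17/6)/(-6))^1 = 51 *sqrt(451)/1936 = 0.56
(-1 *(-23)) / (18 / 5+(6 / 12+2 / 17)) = 3910 / 717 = 5.45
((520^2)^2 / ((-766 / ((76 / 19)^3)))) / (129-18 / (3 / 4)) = -58180209.37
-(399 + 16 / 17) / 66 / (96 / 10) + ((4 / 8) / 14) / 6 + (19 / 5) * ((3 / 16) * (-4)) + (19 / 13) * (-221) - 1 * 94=-792579061 / 1884960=-420.48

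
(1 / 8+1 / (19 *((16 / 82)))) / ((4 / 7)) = 105 / 152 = 0.69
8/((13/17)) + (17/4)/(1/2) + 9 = 727/26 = 27.96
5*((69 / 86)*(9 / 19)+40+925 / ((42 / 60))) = 77881835 / 11438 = 6809.04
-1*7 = -7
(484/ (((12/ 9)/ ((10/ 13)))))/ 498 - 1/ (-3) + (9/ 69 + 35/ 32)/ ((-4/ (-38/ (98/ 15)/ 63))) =1004898351/ 1089565568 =0.92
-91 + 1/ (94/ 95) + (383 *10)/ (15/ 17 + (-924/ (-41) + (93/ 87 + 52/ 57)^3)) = 151319233420250983/ 4615811454908062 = 32.78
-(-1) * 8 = 8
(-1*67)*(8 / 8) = -67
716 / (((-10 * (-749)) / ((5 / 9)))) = 358 / 6741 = 0.05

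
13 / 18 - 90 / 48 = -83 / 72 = -1.15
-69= -69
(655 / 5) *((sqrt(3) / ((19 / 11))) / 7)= 1441 *sqrt(3) / 133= 18.77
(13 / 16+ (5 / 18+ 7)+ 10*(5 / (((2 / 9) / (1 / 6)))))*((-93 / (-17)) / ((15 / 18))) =299.29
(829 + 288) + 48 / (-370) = 206621 / 185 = 1116.87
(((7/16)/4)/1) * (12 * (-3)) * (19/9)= -133/16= -8.31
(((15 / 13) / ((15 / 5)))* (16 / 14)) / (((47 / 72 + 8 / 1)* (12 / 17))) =4080 / 56693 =0.07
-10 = -10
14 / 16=7 / 8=0.88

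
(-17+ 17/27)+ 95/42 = -5333/378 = -14.11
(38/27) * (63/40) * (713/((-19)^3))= -4991/21660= -0.23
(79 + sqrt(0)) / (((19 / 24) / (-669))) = -66759.16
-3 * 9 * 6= -162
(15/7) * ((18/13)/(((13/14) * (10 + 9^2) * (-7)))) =-0.01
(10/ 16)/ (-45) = -1/ 72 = -0.01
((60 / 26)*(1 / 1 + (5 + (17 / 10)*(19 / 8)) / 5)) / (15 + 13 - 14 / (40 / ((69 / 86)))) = 144867 / 619801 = 0.23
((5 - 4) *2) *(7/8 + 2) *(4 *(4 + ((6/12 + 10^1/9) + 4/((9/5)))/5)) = 3289/30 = 109.63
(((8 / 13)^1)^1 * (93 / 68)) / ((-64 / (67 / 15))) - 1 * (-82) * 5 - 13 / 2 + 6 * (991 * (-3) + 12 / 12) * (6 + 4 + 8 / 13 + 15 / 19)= -136362015703 / 671840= -202967.99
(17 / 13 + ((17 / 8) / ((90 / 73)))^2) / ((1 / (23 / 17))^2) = 897241661 / 114566400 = 7.83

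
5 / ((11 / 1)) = 5 / 11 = 0.45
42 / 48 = 7 / 8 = 0.88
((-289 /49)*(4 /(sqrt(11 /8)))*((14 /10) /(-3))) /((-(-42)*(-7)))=-1156*sqrt(22) /169785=-0.03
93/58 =1.60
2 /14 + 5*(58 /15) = 409 /21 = 19.48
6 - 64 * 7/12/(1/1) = -94/3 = -31.33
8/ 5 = 1.60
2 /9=0.22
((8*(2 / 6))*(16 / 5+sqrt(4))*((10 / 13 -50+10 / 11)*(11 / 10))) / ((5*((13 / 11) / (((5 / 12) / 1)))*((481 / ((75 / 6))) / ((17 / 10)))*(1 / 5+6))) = -646085 / 1744587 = -0.37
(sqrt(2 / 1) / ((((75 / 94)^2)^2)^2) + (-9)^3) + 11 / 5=-3634 / 5 + 6095689385410816 * sqrt(2) / 1001129150390625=-718.19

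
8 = 8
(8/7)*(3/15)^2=8/175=0.05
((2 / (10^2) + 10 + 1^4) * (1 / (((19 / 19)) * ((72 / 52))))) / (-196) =-7163 / 176400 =-0.04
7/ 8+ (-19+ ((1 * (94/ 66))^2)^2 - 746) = -7210497625/ 9487368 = -760.01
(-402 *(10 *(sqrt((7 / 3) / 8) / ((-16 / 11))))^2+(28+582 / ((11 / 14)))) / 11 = -13441239 / 30976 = -433.92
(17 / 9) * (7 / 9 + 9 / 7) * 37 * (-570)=-15536300 / 189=-82202.65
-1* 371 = -371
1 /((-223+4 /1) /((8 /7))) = -8 /1533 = -0.01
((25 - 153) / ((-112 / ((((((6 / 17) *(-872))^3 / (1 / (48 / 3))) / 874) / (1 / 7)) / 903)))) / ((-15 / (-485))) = -98789867913216 / 646241281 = -152868.40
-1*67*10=-670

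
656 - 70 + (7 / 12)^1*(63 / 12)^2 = 38533 / 64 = 602.08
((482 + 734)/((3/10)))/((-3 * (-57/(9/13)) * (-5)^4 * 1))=128/4875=0.03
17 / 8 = 2.12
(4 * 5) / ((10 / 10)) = 20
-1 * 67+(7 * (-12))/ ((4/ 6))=-193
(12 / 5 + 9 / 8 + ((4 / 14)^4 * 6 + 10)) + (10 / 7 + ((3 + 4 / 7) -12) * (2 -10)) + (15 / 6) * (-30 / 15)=7435621 / 96040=77.42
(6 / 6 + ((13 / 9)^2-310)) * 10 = -248600 / 81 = -3069.14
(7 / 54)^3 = 343 / 157464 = 0.00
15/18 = 5/6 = 0.83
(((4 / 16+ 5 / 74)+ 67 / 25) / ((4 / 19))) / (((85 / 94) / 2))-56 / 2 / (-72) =90239117 / 2830500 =31.88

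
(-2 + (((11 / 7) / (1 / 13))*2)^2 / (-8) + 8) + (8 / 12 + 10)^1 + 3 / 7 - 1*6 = -58085 / 294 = -197.57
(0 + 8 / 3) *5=40 / 3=13.33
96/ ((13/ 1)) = 96/ 13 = 7.38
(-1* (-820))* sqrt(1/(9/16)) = 3280/3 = 1093.33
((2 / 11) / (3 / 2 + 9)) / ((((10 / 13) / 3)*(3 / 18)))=156 / 385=0.41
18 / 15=6 / 5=1.20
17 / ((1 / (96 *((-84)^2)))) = 11515392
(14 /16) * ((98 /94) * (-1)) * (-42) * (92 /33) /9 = 55223 /4653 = 11.87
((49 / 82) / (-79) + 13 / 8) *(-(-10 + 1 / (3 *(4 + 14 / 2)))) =13788719 / 855096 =16.13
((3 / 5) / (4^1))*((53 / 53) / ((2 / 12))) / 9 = 1 / 10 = 0.10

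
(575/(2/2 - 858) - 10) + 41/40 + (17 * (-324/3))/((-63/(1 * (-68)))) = -477846801/239960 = -1991.36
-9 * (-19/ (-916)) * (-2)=0.37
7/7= 1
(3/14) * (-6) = -9/7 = -1.29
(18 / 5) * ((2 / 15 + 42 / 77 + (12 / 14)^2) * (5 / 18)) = 11428 / 8085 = 1.41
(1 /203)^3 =1 /8365427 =0.00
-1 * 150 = -150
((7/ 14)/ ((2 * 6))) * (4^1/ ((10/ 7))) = 7/ 60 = 0.12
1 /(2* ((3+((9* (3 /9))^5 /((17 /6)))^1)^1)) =0.01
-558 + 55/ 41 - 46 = -24709/ 41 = -602.66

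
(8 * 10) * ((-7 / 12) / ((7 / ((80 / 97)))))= -1600 / 291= -5.50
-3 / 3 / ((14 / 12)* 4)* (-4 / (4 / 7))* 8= 12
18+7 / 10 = 187 / 10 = 18.70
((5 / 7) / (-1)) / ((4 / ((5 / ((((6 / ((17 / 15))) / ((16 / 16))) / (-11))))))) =1.86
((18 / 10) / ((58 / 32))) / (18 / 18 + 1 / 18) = 2592 / 2755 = 0.94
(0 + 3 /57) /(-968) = -1 /18392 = -0.00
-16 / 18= -8 / 9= -0.89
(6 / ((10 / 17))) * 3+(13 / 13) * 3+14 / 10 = 35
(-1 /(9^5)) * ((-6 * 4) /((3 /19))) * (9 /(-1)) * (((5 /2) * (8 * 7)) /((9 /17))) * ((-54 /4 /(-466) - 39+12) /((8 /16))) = 168399280 /509571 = 330.47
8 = 8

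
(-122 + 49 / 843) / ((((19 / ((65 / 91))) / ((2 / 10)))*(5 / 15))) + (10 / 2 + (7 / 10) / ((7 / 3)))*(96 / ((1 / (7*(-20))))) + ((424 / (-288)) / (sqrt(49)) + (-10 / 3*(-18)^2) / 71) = -6806200340045 / 95525388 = -71250.17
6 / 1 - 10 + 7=3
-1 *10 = -10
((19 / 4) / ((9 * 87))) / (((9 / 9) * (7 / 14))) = 19 / 1566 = 0.01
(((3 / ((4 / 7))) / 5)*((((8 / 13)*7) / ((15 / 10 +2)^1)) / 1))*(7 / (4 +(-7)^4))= 588 / 156325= 0.00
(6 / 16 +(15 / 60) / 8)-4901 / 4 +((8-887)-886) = -95675 / 32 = -2989.84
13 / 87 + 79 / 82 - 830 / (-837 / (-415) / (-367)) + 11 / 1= 300634579927 / 1990386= 151043.36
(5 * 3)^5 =759375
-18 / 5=-3.60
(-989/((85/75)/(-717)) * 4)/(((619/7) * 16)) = 74456865/42092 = 1768.91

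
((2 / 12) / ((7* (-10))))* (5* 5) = -5 / 84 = -0.06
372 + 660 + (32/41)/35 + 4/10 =1481526/1435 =1032.42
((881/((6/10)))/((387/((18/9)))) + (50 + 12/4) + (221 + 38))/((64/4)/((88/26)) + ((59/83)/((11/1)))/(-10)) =3387613460/50040261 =67.70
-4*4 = -16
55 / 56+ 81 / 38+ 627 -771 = -149903 / 1064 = -140.89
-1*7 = -7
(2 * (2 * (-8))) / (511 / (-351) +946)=-11232 / 331535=-0.03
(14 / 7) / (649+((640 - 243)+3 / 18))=12 / 6277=0.00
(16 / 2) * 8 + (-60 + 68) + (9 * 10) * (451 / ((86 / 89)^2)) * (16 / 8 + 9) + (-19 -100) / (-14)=884310667 / 1849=478264.29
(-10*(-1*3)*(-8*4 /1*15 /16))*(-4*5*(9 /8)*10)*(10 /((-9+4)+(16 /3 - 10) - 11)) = -3037500 /31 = -97983.87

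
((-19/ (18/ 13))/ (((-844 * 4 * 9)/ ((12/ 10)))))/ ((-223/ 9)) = -247/ 11292720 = -0.00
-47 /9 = -5.22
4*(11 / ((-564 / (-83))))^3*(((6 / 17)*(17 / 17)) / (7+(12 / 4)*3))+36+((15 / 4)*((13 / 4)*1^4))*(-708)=-17470616581871 / 2033269632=-8592.38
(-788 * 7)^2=30426256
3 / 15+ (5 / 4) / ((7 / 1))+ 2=2.38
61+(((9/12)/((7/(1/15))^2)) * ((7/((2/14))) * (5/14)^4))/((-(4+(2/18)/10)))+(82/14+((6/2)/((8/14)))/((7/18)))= 2228813625/27736352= 80.36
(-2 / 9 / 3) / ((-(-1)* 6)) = -0.01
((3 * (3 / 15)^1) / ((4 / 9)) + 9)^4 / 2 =1836036801 / 320000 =5737.62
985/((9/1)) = 985/9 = 109.44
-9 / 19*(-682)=323.05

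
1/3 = 0.33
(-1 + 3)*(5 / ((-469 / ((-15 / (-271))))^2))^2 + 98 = 25573761465012233788148 / 260956749642981951601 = 98.00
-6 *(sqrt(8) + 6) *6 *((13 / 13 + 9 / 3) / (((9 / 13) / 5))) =-6240-2080 *sqrt(2) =-9181.56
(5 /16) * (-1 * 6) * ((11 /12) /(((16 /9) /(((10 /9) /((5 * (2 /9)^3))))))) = -40095 /2048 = -19.58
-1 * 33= -33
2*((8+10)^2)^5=7140934453248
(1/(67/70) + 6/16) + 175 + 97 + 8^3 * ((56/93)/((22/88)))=75102197/49848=1506.62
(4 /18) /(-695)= -2 /6255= -0.00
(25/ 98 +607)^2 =3541559121/ 9604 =368758.76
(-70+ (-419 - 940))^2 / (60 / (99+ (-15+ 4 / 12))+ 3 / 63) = 10849363833 / 4033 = 2690147.24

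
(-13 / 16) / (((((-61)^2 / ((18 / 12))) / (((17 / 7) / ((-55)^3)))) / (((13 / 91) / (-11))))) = -663 / 10677915556000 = -0.00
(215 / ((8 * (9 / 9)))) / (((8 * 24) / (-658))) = -70735 / 768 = -92.10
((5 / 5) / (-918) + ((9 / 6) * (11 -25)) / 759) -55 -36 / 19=-56.92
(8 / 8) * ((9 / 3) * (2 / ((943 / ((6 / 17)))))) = 36 / 16031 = 0.00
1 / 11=0.09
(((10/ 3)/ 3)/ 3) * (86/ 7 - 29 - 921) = -21880/ 63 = -347.30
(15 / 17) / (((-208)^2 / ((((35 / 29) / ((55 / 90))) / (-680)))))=-945 / 15954205696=-0.00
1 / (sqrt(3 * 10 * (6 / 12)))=0.26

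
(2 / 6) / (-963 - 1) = -1 / 2892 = -0.00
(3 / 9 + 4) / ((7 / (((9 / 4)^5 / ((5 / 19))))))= 4861701 / 35840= 135.65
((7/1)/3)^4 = 2401/81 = 29.64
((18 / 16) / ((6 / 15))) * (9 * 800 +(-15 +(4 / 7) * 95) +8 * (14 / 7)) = 2285415 / 112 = 20405.49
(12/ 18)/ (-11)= -2/ 33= -0.06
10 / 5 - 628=-626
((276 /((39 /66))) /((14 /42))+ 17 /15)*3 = 273461 /65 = 4207.09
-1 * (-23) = 23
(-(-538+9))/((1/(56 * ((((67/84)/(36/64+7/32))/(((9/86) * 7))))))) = 195078272/4725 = 41286.41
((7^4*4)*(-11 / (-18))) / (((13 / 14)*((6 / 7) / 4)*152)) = 194.05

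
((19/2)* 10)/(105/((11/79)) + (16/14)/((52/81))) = 95095/756627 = 0.13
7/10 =0.70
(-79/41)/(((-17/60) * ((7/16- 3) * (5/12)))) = -182016/28577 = -6.37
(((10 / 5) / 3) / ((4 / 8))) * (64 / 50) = 128 / 75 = 1.71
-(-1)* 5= 5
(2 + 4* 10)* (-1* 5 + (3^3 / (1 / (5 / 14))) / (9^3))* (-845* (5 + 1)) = 3185650 / 3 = 1061883.33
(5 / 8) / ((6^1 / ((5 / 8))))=25 / 384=0.07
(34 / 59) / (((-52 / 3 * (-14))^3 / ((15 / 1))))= 6885 / 11381936384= 0.00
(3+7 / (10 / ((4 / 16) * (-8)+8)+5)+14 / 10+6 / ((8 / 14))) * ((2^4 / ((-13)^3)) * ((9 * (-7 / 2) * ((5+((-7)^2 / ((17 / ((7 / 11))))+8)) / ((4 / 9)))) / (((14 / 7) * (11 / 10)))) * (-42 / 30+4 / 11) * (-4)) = 5199868548 / 22596145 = 230.12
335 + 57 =392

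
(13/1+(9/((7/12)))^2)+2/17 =251.16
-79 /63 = -1.25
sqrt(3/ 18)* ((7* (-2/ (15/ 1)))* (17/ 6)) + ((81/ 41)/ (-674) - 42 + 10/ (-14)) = -8263133/ 193438 - 119* sqrt(6)/ 270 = -43.80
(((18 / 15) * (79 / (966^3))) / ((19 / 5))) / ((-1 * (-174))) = 79 / 496687211496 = 0.00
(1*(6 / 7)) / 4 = 3 / 14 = 0.21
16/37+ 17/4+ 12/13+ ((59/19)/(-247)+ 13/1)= 12913985/694564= 18.59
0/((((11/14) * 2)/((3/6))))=0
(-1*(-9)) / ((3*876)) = 1 / 292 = 0.00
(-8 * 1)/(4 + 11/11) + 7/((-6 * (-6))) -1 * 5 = -1153/180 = -6.41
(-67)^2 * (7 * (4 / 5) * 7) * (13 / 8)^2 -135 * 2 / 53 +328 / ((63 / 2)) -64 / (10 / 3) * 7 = 124087532363 / 267120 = 464538.53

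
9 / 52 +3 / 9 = 79 / 156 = 0.51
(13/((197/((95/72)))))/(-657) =-1235/9318888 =-0.00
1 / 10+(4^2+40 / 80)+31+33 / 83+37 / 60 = 242099 / 4980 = 48.61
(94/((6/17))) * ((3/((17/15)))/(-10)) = -141/2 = -70.50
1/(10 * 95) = 1/950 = 0.00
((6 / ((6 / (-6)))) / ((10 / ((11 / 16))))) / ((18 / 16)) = -11 / 30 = -0.37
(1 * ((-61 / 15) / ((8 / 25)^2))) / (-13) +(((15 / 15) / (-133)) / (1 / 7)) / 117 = 434561 / 142272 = 3.05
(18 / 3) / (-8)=-3 / 4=-0.75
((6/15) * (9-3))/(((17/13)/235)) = 7332/17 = 431.29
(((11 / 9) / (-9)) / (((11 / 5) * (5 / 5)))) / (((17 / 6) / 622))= -13.55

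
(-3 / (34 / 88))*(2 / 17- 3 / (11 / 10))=5856 / 289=20.26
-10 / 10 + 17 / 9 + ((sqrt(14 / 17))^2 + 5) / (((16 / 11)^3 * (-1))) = -628865 / 626688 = -1.00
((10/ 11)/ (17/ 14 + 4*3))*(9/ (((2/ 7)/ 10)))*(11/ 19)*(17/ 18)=8330/ 703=11.85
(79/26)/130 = 79/3380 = 0.02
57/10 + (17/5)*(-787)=-26701/10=-2670.10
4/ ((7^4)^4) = 4/ 33232930569601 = 0.00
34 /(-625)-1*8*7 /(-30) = 3398 /1875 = 1.81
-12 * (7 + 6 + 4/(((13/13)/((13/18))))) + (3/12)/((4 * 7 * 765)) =-16336319/85680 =-190.67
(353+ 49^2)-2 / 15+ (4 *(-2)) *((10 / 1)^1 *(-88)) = 146908 / 15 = 9793.87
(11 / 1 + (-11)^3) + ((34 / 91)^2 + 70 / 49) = -10917934 / 8281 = -1318.43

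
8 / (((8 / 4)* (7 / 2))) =8 / 7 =1.14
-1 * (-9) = 9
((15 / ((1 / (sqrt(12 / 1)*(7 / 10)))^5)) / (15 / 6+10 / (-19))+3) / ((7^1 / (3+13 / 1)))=48 / 7+13138272*sqrt(3) / 15625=1463.25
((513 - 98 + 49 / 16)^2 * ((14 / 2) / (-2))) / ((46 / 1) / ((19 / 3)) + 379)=-5950781893 / 3757568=-1583.68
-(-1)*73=73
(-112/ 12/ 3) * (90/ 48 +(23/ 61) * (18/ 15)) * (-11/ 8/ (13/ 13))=48587/ 4880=9.96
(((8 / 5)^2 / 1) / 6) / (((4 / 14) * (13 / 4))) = 448 / 975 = 0.46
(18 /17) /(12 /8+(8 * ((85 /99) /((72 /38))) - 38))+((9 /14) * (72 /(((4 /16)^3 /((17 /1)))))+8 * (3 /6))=7165270192 /142273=50362.82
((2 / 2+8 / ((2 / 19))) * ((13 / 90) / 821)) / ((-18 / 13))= -13013 / 1330020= -0.01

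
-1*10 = -10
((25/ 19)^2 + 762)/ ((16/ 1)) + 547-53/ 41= 140536211/ 236816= 593.44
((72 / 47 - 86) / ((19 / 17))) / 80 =-6749 / 7144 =-0.94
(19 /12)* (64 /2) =152 /3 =50.67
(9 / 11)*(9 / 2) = 81 / 22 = 3.68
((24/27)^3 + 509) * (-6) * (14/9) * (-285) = 988384180/729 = 1355808.20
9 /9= 1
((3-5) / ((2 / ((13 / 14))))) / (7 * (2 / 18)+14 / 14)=-117 / 224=-0.52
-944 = -944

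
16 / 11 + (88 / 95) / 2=2004 / 1045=1.92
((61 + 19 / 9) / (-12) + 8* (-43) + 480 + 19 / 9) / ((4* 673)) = 3587 / 72684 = 0.05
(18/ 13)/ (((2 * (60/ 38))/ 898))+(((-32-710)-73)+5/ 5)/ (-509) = 13079747/ 33085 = 395.34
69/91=0.76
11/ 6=1.83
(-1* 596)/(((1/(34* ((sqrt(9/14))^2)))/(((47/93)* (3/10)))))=-1975.04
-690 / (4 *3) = -115 / 2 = -57.50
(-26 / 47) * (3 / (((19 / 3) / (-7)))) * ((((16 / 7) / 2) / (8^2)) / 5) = 117 / 17860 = 0.01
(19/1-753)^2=538756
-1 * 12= -12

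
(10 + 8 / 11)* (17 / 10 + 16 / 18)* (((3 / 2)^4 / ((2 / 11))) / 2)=123723 / 320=386.63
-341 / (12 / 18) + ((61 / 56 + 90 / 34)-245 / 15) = -524.10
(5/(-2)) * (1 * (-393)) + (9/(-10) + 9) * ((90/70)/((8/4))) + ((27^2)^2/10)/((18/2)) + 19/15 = 2895427/420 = 6893.87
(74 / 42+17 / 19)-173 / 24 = -4843 / 1064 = -4.55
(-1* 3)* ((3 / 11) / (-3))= 3 / 11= 0.27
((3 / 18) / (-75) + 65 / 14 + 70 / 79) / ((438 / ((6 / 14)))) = 687661 / 127162350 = 0.01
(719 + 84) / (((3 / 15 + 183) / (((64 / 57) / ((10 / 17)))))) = 109208 / 13053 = 8.37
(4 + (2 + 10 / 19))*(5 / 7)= 4.66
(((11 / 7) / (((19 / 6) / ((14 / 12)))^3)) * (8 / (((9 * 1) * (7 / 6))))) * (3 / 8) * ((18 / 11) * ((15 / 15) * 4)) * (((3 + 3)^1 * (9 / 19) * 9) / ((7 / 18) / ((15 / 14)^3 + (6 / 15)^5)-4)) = -5861029033692 / 5747743978031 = -1.02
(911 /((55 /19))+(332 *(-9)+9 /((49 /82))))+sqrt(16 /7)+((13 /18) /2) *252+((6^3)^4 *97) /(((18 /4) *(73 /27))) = 17354618250.06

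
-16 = -16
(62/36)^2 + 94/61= 89077/19764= 4.51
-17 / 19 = -0.89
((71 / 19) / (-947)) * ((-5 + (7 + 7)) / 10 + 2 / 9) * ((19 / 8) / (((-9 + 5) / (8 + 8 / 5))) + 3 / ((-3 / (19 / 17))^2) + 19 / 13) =0.02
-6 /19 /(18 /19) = -1 /3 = -0.33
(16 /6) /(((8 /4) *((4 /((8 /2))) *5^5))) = 4 /9375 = 0.00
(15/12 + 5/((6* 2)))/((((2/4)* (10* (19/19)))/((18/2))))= 3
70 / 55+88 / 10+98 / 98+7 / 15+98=18074 / 165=109.54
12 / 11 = 1.09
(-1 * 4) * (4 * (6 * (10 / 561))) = -320 / 187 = -1.71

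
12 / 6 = 2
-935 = -935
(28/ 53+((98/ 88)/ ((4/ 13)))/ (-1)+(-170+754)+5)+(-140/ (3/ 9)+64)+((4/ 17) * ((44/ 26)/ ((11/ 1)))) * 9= 474626227/ 2061488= 230.23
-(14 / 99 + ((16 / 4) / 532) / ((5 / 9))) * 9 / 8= -10201 / 58520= -0.17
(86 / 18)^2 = 1849 / 81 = 22.83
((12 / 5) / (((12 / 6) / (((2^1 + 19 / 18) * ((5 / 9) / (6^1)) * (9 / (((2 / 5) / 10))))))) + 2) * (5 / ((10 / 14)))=9877 / 18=548.72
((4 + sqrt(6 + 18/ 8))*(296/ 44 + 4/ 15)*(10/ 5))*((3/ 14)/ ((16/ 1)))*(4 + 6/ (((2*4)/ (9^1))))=24811*sqrt(33)/ 24640 + 24811/ 3080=13.84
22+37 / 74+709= 1463 / 2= 731.50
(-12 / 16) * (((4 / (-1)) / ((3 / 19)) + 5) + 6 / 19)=1141 / 76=15.01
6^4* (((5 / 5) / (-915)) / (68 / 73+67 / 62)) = -1955232 / 2777635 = -0.70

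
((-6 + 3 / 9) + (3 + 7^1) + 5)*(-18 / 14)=-12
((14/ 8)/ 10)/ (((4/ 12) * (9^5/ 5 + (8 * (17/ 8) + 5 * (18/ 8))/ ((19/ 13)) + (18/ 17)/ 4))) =6783/ 152835766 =0.00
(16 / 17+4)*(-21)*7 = -726.35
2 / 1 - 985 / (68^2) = 8263 / 4624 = 1.79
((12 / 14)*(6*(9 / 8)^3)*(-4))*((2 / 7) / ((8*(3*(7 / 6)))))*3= -19683 / 21952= -0.90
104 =104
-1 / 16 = -0.06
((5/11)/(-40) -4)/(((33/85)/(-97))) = 2910485/2904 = 1002.23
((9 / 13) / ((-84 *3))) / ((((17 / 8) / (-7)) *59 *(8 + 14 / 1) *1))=0.00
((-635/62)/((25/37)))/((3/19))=-96.00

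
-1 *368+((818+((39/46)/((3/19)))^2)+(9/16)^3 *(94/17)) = 8837096263/18417664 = 479.82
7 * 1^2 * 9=63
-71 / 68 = -1.04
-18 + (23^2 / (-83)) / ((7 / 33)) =-48.05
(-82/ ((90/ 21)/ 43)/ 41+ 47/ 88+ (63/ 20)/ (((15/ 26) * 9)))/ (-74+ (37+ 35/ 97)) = 4038789/ 7818800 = 0.52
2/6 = 1/3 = 0.33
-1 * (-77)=77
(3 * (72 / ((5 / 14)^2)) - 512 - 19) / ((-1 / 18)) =-523098 / 25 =-20923.92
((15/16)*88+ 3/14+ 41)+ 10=936/7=133.71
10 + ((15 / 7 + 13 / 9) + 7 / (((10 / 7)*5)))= 45887 / 3150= 14.57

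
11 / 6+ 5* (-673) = -20179 / 6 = -3363.17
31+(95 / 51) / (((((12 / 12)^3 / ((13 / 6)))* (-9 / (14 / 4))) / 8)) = 25397 / 1377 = 18.44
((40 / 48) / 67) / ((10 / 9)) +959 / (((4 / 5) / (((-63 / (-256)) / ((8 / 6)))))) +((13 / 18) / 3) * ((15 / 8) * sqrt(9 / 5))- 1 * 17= 13 * sqrt(5) / 48 +56056813 / 274432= 204.87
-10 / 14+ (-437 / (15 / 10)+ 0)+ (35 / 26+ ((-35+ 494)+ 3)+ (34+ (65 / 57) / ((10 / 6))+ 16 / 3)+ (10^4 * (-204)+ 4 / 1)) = -7053575437 / 3458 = -2039784.68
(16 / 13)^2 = 256 / 169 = 1.51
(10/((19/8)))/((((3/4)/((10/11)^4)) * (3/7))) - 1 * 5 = 9881945/2503611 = 3.95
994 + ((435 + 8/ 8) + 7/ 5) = 7157/ 5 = 1431.40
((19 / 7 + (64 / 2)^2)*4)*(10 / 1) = 287480 / 7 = 41068.57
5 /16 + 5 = 85 /16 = 5.31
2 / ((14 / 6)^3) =0.16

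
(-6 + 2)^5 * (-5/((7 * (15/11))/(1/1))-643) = 13838336/21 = 658968.38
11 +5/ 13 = 148/ 13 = 11.38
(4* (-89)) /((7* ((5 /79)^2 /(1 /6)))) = -1110898 /525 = -2116.00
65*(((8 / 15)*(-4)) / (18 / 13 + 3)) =-5408 / 171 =-31.63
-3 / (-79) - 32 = -2525 / 79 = -31.96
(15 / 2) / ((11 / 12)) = 90 / 11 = 8.18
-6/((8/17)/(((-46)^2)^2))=-57087564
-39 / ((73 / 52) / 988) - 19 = -2005051 / 73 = -27466.45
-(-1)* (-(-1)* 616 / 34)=308 / 17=18.12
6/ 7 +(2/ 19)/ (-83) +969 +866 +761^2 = 6413182732/ 11039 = 580956.86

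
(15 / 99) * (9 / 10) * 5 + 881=19397 / 22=881.68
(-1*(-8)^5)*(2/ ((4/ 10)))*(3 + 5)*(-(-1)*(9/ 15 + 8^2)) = 84672512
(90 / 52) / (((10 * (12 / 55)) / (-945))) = -155925 / 208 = -749.64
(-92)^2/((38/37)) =156584/19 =8241.26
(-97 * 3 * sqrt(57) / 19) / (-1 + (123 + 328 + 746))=-291 * sqrt(57) / 22724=-0.10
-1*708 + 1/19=-707.95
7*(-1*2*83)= -1162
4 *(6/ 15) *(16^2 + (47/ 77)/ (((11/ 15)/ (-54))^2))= 265774816/ 46585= 5705.16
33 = 33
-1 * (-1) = 1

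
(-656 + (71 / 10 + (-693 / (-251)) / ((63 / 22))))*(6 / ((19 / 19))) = -3887.62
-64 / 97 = -0.66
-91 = -91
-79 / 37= -2.14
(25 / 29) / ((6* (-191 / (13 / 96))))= -325 / 3190464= -0.00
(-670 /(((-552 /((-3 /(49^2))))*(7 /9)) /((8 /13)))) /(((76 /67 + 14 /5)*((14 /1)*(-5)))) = 202005 /46363353218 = 0.00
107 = 107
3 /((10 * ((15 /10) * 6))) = 1 /30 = 0.03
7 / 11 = 0.64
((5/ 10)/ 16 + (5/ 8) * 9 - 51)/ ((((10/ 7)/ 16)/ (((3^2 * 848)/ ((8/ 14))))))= -33914223/ 5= -6782844.60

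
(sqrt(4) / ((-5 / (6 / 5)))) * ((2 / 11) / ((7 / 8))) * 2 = -0.20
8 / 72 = 0.11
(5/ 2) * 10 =25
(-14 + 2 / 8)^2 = 3025 / 16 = 189.06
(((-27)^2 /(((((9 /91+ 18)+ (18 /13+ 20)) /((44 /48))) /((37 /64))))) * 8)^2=80999838000081 /13219480576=6127.31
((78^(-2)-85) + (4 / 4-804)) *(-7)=37818137 / 6084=6216.00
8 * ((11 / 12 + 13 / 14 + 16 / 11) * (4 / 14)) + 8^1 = 25132 / 1617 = 15.54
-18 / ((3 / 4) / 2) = -48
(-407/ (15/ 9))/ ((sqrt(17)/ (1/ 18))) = -407 * sqrt(17)/ 510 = -3.29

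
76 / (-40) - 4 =-59 / 10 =-5.90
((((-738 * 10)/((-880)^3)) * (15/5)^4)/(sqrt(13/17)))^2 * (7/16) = 106308926199/241490125127680000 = 0.00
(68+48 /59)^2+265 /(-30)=98717107 /20886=4726.47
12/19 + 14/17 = 1.46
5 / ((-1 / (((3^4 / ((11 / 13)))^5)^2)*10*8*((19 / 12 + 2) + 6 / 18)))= -5028112273770805387018895529147 / 4876235824988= -1031146247686488612.76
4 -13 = -9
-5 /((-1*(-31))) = -5 /31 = -0.16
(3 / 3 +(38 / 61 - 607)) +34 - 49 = -620.38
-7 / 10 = -0.70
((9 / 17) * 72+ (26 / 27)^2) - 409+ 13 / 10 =-45687421 / 123930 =-368.66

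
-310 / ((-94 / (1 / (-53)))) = -155 / 2491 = -0.06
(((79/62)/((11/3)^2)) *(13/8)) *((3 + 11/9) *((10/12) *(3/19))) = 5135/60016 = 0.09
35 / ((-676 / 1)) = -35 / 676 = -0.05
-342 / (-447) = 114 / 149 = 0.77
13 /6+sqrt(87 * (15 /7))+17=3 * sqrt(1015) /7+115 /6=32.82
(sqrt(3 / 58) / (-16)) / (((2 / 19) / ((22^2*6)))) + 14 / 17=14 / 17 - 6897*sqrt(174) / 232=-391.32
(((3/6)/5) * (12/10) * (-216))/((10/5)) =-324/25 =-12.96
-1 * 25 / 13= -25 / 13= -1.92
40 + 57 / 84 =1139 / 28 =40.68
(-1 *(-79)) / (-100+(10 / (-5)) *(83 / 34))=-0.75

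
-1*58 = -58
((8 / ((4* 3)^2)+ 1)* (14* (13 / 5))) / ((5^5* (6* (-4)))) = -1729 / 3375000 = -0.00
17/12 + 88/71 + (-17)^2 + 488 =664267/852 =779.66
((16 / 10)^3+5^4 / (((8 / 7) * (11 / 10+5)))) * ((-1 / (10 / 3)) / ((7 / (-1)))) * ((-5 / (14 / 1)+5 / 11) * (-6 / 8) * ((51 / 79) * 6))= -11811780693 / 10389764000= -1.14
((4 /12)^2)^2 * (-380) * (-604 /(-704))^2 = -2166095 /627264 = -3.45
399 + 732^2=536223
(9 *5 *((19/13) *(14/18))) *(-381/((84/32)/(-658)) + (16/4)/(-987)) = 8954932180/1833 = 4885396.72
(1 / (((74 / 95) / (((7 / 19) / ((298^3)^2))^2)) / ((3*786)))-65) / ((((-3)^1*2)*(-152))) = -22411134941837616823738956265981865 / 314445462568552408357691201766752256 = -0.07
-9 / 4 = -2.25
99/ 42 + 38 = 565/ 14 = 40.36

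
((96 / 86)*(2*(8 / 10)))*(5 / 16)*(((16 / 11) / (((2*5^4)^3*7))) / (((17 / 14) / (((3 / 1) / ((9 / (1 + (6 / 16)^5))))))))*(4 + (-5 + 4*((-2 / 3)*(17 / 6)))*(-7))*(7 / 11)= 17372789 / 18092250000000000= 0.00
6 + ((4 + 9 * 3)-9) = 28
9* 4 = 36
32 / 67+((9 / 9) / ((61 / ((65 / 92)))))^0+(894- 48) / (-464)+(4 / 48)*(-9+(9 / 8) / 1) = -62295 / 62176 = -1.00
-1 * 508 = -508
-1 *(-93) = 93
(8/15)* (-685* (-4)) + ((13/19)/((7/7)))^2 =1461.80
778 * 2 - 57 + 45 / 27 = 4502 / 3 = 1500.67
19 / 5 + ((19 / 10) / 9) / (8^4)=1400851 / 368640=3.80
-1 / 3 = -0.33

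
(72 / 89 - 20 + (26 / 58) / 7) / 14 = -345567 / 252938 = -1.37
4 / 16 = 0.25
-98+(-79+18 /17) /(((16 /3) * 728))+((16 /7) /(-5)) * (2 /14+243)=-1449672821 /6930560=-209.17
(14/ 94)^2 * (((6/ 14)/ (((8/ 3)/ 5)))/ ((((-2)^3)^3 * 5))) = -63/ 9048064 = -0.00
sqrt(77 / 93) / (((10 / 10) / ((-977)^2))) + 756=756 + 954529 * sqrt(7161) / 93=869302.38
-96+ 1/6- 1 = -581/6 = -96.83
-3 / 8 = -0.38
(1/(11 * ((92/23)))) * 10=5/22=0.23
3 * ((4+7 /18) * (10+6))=632 /3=210.67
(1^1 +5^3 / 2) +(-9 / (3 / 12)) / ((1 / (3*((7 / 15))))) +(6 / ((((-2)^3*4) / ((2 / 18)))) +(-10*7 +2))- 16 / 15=-4479 / 80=-55.99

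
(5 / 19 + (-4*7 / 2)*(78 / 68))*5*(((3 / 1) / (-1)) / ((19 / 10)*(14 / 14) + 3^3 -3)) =765300 / 83657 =9.15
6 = 6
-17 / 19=-0.89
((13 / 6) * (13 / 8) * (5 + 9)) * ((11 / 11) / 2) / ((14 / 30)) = 845 / 16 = 52.81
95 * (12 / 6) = 190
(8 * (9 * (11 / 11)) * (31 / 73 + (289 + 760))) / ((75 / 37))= 68027904 / 1825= 37275.56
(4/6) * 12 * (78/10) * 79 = 24648/5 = 4929.60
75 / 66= 25 / 22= 1.14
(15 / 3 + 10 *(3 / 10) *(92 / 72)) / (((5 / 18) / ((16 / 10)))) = 50.88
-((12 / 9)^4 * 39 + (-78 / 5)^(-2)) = -2249803 / 18252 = -123.26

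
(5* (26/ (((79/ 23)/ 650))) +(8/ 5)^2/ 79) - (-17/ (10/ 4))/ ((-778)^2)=14704637550803/ 597717950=24601.30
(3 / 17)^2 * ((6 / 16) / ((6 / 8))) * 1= 9 / 578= 0.02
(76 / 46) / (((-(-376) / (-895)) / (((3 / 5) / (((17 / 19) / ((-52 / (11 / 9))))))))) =22681269 / 202147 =112.20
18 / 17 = 1.06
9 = 9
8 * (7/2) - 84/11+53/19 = 4839/209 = 23.15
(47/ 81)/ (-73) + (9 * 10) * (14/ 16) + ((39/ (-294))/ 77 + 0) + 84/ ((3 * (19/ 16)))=173486519795/ 1695540924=102.32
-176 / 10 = -88 / 5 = -17.60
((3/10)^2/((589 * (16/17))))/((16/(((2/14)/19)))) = 153/2005427200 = 0.00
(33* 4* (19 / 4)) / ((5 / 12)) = 1504.80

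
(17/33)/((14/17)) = 289/462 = 0.63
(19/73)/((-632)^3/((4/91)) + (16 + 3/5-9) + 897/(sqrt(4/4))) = -95/2096164839101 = -0.00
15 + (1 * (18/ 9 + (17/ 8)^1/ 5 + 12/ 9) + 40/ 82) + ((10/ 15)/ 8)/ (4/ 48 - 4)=4445557/ 231240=19.22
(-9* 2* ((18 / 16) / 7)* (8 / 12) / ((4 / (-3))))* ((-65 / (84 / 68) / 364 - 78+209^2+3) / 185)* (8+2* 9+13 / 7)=26999175879 / 2842784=9497.44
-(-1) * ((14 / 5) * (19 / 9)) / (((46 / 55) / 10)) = 14630 / 207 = 70.68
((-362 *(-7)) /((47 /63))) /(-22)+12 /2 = -76719 /517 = -148.39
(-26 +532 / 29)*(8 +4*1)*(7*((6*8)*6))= -185193.93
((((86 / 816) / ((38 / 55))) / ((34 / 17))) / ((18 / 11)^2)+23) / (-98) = -0.23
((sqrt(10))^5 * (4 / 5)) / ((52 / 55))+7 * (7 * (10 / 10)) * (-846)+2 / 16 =-331631 / 8+1100 * sqrt(10) / 13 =-41186.30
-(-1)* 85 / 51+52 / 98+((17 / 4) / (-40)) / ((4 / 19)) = 159239 / 94080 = 1.69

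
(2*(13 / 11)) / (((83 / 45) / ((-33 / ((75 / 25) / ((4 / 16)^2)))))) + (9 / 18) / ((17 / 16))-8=-94937 / 11288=-8.41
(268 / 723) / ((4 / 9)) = 201 / 241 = 0.83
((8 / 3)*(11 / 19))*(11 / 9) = 968 / 513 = 1.89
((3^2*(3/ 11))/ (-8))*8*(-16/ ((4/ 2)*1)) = 216/ 11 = 19.64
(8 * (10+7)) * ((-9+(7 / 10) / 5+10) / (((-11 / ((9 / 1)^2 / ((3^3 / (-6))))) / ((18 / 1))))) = 1255824 / 275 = 4566.63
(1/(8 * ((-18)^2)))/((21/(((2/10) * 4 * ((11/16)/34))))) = 11/37013760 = 0.00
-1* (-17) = 17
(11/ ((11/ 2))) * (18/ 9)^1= 4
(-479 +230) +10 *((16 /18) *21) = -62.33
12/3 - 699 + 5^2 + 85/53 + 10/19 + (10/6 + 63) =-1822277/3021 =-603.20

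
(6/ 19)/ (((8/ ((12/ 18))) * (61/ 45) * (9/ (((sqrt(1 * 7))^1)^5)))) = 0.28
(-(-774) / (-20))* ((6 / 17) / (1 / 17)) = -1161 / 5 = -232.20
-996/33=-332/11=-30.18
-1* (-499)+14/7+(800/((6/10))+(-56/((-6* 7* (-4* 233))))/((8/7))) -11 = 3398691/1864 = 1823.33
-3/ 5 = -0.60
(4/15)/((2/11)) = 22/15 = 1.47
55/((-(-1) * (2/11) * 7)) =605/14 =43.21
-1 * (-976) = 976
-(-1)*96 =96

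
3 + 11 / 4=23 / 4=5.75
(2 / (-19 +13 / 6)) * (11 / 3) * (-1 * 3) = 132 / 101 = 1.31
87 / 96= 29 / 32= 0.91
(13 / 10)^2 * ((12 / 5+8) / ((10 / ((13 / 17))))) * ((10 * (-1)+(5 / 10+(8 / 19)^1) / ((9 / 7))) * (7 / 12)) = -25390729 / 3488400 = -7.28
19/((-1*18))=-19/18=-1.06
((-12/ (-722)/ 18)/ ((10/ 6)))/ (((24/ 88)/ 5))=11/ 1083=0.01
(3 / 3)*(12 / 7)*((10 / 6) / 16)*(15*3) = 225 / 28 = 8.04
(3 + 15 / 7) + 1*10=106 / 7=15.14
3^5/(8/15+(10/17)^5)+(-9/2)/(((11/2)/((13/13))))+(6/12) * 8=57379226375/141447416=405.66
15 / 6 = 5 / 2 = 2.50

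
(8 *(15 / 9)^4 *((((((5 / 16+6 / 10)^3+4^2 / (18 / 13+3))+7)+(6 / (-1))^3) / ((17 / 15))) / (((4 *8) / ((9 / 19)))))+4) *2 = -145649900887 / 452468736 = -321.90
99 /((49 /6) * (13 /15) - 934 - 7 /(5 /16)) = -8910 /85439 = -0.10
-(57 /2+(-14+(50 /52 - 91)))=982 /13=75.54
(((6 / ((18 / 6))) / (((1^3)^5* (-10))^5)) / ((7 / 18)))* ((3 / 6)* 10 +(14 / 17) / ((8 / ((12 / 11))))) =-2151 / 8181250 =-0.00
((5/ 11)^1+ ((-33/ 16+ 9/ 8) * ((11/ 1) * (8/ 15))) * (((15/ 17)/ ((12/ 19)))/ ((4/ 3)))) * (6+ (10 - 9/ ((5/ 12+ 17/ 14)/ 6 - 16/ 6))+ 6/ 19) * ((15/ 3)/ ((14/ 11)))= -36557862025/ 87328864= -418.62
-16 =-16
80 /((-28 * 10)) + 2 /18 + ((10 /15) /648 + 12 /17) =61571 /115668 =0.53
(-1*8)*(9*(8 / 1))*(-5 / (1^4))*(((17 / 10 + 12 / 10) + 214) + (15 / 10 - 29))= 545472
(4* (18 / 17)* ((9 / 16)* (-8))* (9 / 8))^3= -387420489 / 39304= -9857.02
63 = 63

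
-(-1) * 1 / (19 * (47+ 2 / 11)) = 11 / 9861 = 0.00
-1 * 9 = -9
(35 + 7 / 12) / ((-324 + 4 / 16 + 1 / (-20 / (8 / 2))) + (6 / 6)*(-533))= -2135 / 51417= -0.04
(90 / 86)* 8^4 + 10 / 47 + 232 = 9132342 / 2021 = 4518.72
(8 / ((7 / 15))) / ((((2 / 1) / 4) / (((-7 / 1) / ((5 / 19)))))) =-912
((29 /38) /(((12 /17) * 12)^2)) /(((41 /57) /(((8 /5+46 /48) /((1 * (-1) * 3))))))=-2572967 /204042240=-0.01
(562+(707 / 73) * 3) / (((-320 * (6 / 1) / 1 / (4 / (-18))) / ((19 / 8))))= 819793 / 5045760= 0.16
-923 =-923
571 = 571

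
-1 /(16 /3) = -3 /16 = -0.19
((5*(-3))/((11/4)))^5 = -777600000/161051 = -4828.28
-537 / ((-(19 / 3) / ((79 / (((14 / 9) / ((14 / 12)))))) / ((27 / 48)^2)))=30926367 / 19456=1589.55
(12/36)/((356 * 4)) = 1/4272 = 0.00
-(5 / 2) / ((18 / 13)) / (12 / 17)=-1105 / 432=-2.56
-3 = -3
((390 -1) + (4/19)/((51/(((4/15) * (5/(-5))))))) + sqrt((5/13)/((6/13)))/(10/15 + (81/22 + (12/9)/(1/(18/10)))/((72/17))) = 440 * sqrt(30)/5551 + 5654099/14535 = 389.43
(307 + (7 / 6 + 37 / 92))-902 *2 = -412739 / 276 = -1495.43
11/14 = 0.79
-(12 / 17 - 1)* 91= 455 / 17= 26.76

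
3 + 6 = 9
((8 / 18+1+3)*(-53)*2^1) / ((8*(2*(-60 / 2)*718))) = 53 / 38772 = 0.00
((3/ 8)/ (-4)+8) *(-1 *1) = -253/ 32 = -7.91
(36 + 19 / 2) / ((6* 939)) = 91 / 11268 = 0.01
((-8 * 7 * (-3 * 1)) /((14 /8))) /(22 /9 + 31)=864 /301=2.87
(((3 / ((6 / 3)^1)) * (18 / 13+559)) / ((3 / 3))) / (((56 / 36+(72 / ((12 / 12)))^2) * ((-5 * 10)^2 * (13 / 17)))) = 668763 / 7887230000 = 0.00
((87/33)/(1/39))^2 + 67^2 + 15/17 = 30981425/2057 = 15061.46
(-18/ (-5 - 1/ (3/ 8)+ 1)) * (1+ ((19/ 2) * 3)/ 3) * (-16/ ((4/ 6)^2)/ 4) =-5103/ 20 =-255.15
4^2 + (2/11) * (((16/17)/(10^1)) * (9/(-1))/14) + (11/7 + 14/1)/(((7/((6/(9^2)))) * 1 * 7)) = 138653134/8659035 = 16.01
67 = 67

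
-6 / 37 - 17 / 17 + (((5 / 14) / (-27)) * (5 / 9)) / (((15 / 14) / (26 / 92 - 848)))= 5772113 / 1240758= 4.65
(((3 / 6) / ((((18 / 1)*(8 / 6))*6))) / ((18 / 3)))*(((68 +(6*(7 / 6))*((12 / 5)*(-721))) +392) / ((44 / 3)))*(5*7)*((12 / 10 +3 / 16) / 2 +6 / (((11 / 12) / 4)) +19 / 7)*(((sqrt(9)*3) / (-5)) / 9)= 2654995801 / 27878400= 95.23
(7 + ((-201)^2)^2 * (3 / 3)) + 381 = 1632241189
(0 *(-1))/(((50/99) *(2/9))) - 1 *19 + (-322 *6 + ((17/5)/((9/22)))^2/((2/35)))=-300589/405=-742.20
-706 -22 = -728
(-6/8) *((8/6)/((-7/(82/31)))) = 82/217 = 0.38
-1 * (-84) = 84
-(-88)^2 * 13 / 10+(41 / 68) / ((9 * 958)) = -29511795251 / 2931480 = -10067.20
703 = 703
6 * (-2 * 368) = -4416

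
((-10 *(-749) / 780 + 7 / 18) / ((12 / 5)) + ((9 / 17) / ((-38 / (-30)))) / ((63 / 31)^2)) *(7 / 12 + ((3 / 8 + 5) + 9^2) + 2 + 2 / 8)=202875925255 / 533306592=380.41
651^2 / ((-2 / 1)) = -423801 / 2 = -211900.50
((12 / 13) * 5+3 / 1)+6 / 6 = 8.62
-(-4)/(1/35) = 140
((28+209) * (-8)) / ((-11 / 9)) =17064 / 11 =1551.27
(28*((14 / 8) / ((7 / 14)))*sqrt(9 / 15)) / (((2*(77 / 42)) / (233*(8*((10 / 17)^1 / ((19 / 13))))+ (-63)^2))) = 448146258*sqrt(15) / 17765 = 97701.27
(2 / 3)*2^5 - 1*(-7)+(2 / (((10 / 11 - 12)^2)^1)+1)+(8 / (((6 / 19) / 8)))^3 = 1672637906035 / 200934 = 8324314.98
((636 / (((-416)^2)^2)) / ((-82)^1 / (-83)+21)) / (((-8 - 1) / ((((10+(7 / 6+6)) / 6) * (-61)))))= 27638917 / 1475706381926400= 0.00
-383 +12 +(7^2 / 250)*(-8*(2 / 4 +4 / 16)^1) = -46522 / 125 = -372.18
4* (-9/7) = -36/7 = -5.14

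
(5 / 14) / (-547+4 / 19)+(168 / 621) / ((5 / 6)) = 1806353 / 5575430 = 0.32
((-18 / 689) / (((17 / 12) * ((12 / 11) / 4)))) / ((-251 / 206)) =163152 / 2939963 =0.06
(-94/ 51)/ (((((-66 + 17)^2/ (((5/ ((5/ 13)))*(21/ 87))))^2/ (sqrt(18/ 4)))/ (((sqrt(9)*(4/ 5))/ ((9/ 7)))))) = -31772*sqrt(2)/ 3604345185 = -0.00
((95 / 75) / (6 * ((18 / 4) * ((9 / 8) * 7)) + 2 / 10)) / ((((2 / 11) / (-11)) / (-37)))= 340252 / 25539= 13.32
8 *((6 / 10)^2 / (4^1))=18 / 25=0.72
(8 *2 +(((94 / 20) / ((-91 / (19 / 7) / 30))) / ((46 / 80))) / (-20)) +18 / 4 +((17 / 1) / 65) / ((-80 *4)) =489106441 / 23441600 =20.86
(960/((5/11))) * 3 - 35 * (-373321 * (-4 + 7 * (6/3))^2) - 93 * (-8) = 1306630580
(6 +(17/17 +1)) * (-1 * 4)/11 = -32/11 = -2.91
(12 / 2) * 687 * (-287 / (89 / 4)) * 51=-241334856 / 89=-2711627.60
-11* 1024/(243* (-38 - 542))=2816/35235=0.08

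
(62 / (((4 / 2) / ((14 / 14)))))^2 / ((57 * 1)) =961 / 57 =16.86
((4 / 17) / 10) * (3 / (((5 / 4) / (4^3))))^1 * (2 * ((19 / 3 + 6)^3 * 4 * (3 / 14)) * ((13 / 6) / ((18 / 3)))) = 337146368 / 80325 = 4197.28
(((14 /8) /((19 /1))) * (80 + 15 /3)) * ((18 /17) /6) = 105 /76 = 1.38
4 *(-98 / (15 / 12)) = -1568 / 5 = -313.60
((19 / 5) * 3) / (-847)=-57 / 4235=-0.01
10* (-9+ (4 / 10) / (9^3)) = -65606 / 729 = -89.99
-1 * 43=-43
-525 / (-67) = 525 / 67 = 7.84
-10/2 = -5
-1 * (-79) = 79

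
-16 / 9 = -1.78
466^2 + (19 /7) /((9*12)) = 164169955 /756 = 217156.03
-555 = -555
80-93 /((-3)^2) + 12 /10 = 1063 /15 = 70.87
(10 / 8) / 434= 5 / 1736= 0.00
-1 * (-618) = 618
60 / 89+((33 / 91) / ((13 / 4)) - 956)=-100571644 / 105287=-955.21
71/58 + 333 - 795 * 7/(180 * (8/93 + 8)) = 28821511/87232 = 330.40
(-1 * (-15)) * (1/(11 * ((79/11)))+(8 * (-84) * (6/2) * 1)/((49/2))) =-682455/553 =-1234.10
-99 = -99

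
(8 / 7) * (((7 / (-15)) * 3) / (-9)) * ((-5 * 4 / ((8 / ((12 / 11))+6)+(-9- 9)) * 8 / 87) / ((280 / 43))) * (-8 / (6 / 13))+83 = 15886529 / 191835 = 82.81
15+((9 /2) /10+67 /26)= 4687 /260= 18.03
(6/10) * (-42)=-25.20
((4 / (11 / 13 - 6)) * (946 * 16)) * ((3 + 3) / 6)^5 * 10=-117473.43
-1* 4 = -4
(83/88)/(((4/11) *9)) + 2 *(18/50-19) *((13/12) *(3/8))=-106969/7200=-14.86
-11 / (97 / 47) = -517 / 97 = -5.33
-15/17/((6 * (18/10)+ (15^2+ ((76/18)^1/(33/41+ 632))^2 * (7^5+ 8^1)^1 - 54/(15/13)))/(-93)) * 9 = 45637077665925/11725424388103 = 3.89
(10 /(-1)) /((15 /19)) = -38 /3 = -12.67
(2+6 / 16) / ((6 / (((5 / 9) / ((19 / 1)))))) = 0.01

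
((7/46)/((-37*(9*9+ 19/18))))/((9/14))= -14/179561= -0.00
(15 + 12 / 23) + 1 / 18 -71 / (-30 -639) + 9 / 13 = 19653923 / 1200186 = 16.38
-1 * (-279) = 279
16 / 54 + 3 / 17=217 / 459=0.47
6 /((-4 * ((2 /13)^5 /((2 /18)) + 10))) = -1113879 /7426436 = -0.15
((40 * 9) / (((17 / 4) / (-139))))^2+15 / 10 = 80128052067 / 578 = 138629847.87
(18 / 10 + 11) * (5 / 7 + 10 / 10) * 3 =2304 / 35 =65.83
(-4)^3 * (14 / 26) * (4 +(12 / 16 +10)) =-6608 / 13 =-508.31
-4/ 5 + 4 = 16/ 5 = 3.20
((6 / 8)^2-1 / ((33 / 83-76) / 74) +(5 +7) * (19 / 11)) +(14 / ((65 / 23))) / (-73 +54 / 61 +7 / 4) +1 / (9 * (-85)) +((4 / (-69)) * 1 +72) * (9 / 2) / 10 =15778762242671977 / 289143053456400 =54.57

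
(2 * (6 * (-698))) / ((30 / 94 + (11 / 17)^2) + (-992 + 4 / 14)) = 99549807 / 11777879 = 8.45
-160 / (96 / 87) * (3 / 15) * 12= -348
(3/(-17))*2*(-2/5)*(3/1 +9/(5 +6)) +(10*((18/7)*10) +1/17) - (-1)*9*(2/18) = 1693458/6545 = 258.74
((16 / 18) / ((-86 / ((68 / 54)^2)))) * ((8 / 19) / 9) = -36992 / 48243033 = -0.00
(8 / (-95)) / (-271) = 0.00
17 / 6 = 2.83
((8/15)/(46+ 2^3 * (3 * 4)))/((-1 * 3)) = -4/3195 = -0.00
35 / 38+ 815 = 31005 / 38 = 815.92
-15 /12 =-5 /4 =-1.25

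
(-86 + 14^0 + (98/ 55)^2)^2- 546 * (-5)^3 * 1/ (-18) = 79711576948/ 27451875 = 2903.68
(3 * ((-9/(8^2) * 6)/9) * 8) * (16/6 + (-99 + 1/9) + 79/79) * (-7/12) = -124.98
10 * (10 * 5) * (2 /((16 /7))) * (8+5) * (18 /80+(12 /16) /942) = 1612975 /1256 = 1284.22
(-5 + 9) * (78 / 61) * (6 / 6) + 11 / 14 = 5.90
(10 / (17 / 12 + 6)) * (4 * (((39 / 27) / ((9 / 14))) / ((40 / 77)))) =23.33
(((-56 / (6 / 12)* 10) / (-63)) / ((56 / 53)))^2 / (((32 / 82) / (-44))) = -126685900 / 3969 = -31918.85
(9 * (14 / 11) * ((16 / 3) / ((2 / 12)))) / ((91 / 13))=576 / 11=52.36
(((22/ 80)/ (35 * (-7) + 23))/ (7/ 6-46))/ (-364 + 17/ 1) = -11/ 138147640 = -0.00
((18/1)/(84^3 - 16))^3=729/26024860835075584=0.00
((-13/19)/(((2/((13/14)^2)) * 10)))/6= -2197/446880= -0.00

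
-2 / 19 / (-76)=1 / 722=0.00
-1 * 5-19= -24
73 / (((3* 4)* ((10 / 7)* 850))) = 511 / 102000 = 0.01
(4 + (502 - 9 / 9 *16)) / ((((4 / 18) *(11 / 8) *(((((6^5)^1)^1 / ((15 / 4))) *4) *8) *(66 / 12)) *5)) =245 / 278784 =0.00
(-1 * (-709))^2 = 502681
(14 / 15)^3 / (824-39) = 2744 / 2649375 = 0.00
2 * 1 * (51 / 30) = 17 / 5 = 3.40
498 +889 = 1387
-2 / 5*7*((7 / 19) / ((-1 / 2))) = 196 / 95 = 2.06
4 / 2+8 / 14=18 / 7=2.57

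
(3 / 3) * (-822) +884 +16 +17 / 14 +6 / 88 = 24419 / 308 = 79.28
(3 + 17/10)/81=47/810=0.06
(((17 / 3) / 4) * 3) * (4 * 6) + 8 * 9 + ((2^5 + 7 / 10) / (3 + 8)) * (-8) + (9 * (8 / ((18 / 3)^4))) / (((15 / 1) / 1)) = 446159 / 2970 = 150.22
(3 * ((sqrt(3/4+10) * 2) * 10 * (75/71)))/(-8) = -1125 * sqrt(43)/284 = -25.98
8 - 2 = 6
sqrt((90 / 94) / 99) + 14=14.10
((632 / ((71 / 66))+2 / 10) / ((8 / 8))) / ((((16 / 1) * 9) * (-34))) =-208631 / 1738080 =-0.12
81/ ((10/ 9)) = 729/ 10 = 72.90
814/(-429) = -74/39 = -1.90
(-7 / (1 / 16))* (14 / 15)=-1568 / 15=-104.53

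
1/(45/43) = 0.96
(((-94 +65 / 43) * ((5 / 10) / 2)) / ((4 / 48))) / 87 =-3977 / 1247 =-3.19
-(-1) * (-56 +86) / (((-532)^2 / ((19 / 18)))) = 0.00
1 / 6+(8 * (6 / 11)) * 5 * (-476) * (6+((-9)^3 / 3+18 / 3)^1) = 14394241 / 6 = 2399040.17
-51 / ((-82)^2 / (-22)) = 561 / 3362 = 0.17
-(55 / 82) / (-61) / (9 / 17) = 0.02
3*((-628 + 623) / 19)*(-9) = 135 / 19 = 7.11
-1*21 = -21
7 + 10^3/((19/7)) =375.42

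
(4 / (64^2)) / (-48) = -1 / 49152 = -0.00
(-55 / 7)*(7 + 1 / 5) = -396 / 7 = -56.57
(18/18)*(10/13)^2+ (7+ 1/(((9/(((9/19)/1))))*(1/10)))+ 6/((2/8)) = 103131/3211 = 32.12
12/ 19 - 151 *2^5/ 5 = -91748/ 95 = -965.77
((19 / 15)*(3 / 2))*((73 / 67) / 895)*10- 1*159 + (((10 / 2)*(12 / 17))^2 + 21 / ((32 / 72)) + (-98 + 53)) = -10000738523 / 69319540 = -144.27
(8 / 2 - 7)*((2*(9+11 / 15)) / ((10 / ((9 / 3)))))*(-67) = 29346 / 25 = 1173.84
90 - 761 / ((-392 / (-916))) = -165449 / 98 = -1688.26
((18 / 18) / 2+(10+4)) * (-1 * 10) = -145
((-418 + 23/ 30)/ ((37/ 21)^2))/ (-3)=613333/ 13690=44.80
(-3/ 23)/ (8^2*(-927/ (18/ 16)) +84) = 3/ 1210996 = 0.00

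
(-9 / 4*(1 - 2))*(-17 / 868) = -153 / 3472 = -0.04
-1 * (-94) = 94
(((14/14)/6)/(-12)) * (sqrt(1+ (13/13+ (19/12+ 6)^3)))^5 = -573089878729 * sqrt(2271081)/15479341056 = -55793.88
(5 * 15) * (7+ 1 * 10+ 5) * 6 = 9900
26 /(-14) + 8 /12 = -25 /21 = -1.19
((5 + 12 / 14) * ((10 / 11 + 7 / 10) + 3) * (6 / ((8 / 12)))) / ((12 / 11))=222.72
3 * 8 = 24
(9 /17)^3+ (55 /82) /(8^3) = 30876551 /206267392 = 0.15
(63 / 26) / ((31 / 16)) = 504 / 403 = 1.25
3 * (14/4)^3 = 1029/8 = 128.62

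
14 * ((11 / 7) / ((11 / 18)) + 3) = 78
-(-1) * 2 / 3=2 / 3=0.67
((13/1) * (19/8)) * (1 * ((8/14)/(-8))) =-247/112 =-2.21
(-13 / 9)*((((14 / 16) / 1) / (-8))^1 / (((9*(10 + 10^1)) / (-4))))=-91 / 25920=-0.00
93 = 93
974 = 974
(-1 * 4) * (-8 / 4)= 8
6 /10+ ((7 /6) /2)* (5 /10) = 0.89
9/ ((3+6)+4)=9/ 13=0.69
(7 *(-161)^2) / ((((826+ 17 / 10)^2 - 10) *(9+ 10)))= 0.01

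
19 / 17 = 1.12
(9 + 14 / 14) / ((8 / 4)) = 5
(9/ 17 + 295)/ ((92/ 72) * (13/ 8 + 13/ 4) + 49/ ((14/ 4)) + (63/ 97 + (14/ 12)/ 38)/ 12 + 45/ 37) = 24666594048/ 1794686719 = 13.74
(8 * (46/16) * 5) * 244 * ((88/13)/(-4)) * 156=-7407840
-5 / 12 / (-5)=1 / 12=0.08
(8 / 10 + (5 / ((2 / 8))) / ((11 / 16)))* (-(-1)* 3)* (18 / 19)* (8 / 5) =710208 / 5225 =135.92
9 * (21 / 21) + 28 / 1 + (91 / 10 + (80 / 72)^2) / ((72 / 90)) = 49.92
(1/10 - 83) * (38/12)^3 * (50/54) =-28430555/11664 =-2437.46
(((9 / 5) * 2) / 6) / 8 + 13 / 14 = 281 / 280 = 1.00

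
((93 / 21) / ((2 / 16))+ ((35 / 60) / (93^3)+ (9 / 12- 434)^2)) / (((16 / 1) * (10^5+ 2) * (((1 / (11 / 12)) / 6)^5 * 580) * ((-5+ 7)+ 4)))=8171666894860854407 / 48155513002550231040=0.17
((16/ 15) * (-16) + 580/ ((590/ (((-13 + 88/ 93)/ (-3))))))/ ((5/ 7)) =-128086/ 6975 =-18.36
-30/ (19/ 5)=-150/ 19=-7.89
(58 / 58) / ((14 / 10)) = 5 / 7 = 0.71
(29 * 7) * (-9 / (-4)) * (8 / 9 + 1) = 3451 / 4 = 862.75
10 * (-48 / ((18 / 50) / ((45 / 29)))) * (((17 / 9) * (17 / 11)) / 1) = -5780000 / 957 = -6039.71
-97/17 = -5.71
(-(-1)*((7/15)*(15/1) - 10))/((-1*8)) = 3/8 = 0.38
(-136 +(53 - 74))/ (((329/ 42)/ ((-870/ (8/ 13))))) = 2663505/ 94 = 28335.16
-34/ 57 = -0.60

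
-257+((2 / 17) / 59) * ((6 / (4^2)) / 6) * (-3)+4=-2030075 / 8024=-253.00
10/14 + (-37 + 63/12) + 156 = 3499/28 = 124.96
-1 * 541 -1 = -542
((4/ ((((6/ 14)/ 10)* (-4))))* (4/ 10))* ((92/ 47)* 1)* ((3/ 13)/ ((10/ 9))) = -11592/ 3055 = -3.79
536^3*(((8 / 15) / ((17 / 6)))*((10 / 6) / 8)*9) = 923943936 / 17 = 54349643.29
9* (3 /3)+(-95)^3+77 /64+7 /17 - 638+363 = -857639.39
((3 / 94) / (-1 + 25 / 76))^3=-54872 / 510082399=-0.00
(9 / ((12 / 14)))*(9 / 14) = 27 / 4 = 6.75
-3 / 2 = -1.50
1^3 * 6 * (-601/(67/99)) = -356994/67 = -5328.27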